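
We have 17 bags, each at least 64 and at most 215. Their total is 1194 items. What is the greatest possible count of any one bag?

170

To make one bag as large as possible, make the other 16 as small as possible.
The other 16 contribute at least 16 × 64 = 1024, leaving at most 1194 − 1024 = 170.
Since 170 ≤ 215, this is achievable: one at 170 and 16 at 64.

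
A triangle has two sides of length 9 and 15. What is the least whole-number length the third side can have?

7

The third side must exceed |9 − 15| = 6.
The smallest integer above 6 is 7.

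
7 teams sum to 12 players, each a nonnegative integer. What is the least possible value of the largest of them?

2

The average is 12/7 > 1, so not all 7 can be 1 or less; the largest is ≥ 2.
Achievable: 5 of them at 2 and 2 at 1 total 12.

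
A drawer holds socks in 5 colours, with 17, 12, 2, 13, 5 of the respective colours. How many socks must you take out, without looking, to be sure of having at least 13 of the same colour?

44

In the worst case you take as many as possible of each colour without reaching 13: 12 + 12 + 2 + 12 + 5 = 43.
The next one must give 13 of some colour, so 43 + 1 = 44.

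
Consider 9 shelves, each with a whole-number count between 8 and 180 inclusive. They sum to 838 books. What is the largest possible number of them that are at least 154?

5

With k values at 154 or above and the rest at least 8, the sum is at least 72 + 146k.
Since the sum is 838, we need 146k ≤ 766, i.e. k ≤ 5.
k = 5 is achieved by 5 values at 154 and 4 at 8, total 802; add 36 to one value (staying below 154) to reach 838.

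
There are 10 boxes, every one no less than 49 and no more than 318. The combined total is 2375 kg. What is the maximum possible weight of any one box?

318

To make one box as large as possible, make the other 9 as small as possible.
The other 9 contribute at least 9 × 49 = 441, leaving at most 2375 − 441 = 1934.
But each box is capped at 318, so the maximum is 318.
Achievable: one at 318 and the other 9 totalling 2057, which fits since 9 × 49 ≤ 2057 ≤ 9 × 318.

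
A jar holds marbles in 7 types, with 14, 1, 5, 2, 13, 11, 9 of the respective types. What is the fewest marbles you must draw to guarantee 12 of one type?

In the worst case you take as many as possible of each type without reaching 12: 11 + 1 + 5 + 2 + 11 + 11 + 9 = 50.
The next one must give 12 of some type, so 50 + 1 = 51.

51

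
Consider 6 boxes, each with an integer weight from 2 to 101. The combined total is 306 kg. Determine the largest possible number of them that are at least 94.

If k of the values are ≥ 94, the total is ≥ 94k + 2(6 − k).
Setting 94k + 2(6 − k) ≤ 306 gives 92k ≤ 294, so k ≤ 3.
k = 3 is achieved by 3 values at 94 and 3 at 2, total 288; add 18 to one value (staying below 94) to reach 306.

3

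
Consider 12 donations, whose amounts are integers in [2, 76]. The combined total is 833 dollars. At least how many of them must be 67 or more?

Each value short of 67 is at most 66, costing at least 76 − 66 = 10 against the maximum total of 912.
We can afford to lose at most 912 − 833 = 79, so at most ⌊79/10⌋ = 7 fall short, and at least 5 are ≥ 67.
Exactly 5 works: 5 values at 76 and 7 at 66 total 842; lower one of the high values by 9 (still ≥ 67) to hit 833.

5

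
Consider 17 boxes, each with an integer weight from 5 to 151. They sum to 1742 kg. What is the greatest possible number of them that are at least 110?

With k values at 110 or above and the rest at least 5, the sum is at least 85 + 105k.
Since the sum is 1742, we need 105k ≤ 1657, i.e. k ≤ 15.
k = 15 is achieved by 15 values at 110 and 2 at 5, total 1660; add 82 to one value (staying below 110) to reach 1742.

15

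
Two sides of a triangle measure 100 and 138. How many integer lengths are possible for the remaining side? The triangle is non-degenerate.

199

The triangle inequality gives |100 − 138| < c < 100 + 138, i.e. 38 < c < 238.
So c can be any integer from 39 to 237: 199 values.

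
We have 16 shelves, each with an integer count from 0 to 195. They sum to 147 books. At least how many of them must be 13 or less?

6

Each value above 13 is at least 14, contributing at least 14 − 0 = 14 above the floor 0.
The sum exceeds the floor total 0 by 147, so at most ⌊147/14⌋ = 10 exceed 13, and at least 6 are ≤ 13.
Exactly 6 works: 6 values at 0 and 10 at 14 total 140; raise one of the low values by 7 (still ≤ 13) to hit 147.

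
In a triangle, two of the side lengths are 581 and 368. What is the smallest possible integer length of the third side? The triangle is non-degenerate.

The third side must exceed |581 − 368| = 213.
The smallest integer above 213 is 214.

214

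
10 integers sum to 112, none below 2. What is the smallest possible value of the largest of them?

12

The 10 values sum to 112, so their maximum is at least ⌈112/10⌉ = 12.
Achievable: 2 of them at 12 and 8 at 11 total 112.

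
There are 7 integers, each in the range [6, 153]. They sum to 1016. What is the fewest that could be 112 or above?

6

Each value short of 112 is at most 111, costing at least 153 − 111 = 42 against the maximum total of 1071.
We can afford to lose at most 1071 − 1016 = 55, so at most ⌊55/42⌋ = 1 fall short, and at least 6 are ≥ 112.
Exactly 6 works: 6 values at 153 and 1 at 111 total 1029; lower one of the high values by 13 (still ≥ 112) to hit 1016.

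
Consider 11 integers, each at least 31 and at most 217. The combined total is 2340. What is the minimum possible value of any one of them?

Minimizing one value means maximizing the remaining 10.
The other 10 contribute at most 10 × 217 = 2170, leaving at least 2340 − 2170 = 170.
Since 170 ≥ 31, this is achievable: one at 170 and 10 at 217.

170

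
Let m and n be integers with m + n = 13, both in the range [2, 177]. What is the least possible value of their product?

22

Since m + n is fixed, pushing one of them to its bound minimizes the product.
The extreme feasible split is m = 2, n = 11, giving mn = 22.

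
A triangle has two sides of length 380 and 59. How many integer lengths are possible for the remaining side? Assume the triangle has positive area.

117

The triangle inequality gives |380 − 59| < c < 380 + 59, i.e. 321 < c < 439.
So c can be any integer from 322 to 438: 117 values.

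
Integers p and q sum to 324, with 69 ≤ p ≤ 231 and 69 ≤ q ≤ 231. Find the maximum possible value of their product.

With p + q fixed, pq peaks when the two are closest together.
Taking p = 162 and q = 162 (both in [69, 231]) gives pq = 26244.

26244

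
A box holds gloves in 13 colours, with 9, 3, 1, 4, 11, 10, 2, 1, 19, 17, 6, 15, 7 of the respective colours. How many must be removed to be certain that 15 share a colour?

In the worst case you take as many as possible of each colour without reaching 15: 9 + 3 + 1 + 4 + 11 + 10 + 2 + 1 + 14 + 14 + 6 + 14 + 7 = 96.
The next one must give 15 of some colour, so 96 + 1 = 97.

97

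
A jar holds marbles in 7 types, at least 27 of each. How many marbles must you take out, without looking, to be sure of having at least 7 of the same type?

In the worst case you draw 6 of each of the 7 types: 7 × 6 = 42.
One more forces 7 of some type, so 42 + 1 = 43.

43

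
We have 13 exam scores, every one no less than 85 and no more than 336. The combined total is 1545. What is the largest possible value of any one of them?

Maximizing one value means minimizing the remaining 12.
The other 12 contribute at least 12 × 85 = 1020, leaving at most 1545 − 1020 = 525.
But each score is capped at 336, so the maximum is 336.
Achievable: one at 336 and the other 12 totalling 1209, which fits since 12 × 85 ≤ 1209 ≤ 12 × 336.

336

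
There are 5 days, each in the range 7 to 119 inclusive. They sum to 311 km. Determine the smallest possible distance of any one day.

7

To make one day as small as possible, make the other 4 as large as possible.
The other 4 can take up 4 × 119 = 476 ≥ 311 − 7, so one day can sit at its floor of 7.
Achievable: one at 7 and the other 4 totalling 304, which fits since 4 × 7 ≤ 304 ≤ 4 × 119.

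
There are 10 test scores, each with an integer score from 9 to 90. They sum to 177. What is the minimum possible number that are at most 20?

Let j be the number exceeding 20. Then the total is ≥ 21·j + 9·(10 − j) = 90 + 12j.
So 12j ≤ 87 and j ≤ 7; hence at least 10 − 7 = 3 are ≤ 20.
Exactly 3 works: 3 values at 9 and 7 at 21 total 174; raise one of the low values by 3 (still ≤ 20) to hit 177.

3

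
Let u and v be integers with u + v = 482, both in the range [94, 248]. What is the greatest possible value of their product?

58081

uv = u(482 − u) is maximized when u is as near 482/2 as the bounds allow.
Taking u = 241 and v = 241 (both in [94, 248]) gives uv = 58081.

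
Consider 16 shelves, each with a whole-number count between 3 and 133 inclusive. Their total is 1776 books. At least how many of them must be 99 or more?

6

Each value short of 99 is at most 98, costing at least 133 − 98 = 35 against the maximum total of 2128.
We can afford to lose at most 2128 − 1776 = 352, so at most ⌊352/35⌋ = 10 fall short, and at least 6 are ≥ 99.
Exactly 6 works: 6 values at 133 and 10 at 98 total 1778; lower one of the high values by 2 (still ≥ 99) to hit 1776.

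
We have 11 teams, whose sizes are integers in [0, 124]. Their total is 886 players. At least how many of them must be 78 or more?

1

Suppose at most 11 − j of them reach 78; then j values are ≤ 77 and the rest ≤ 124.
The total is then ≤ 77·j + 124·(11 − j) = 1364 − 47j. For this to be ≥ 886 we need j ≤ 10, so at least 11 − 10 = 1 must reach 78.
Exactly 1 works: 1 value at 124 and 10 at 77 total 894; lower one of the high values by 8 (still ≥ 78) to hit 886.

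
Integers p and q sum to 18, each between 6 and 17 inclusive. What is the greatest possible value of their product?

For a fixed sum, the product pq is largest when p and q are as close as possible.
Taking p = 9 and q = 9 (both in [6, 17]) gives pq = 81.

81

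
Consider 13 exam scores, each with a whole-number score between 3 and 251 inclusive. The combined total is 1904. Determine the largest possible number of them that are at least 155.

12

With k values at 155 or above and the rest at least 3, the sum is at least 39 + 152k.
Since the sum is 1904, we need 152k ≤ 1865, i.e. k ≤ 12.
k = 12 is achieved by 12 values at 155 and 1 at 3, total 1863; add 41 to one value (staying below 155) to reach 1904.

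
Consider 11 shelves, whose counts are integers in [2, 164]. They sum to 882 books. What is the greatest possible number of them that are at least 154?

If k of the values are ≥ 154, the total is ≥ 154k + 2(11 − k).
Setting 154k + 2(11 − k) ≤ 882 gives 152k ≤ 860, so k ≤ 5.
k = 5 is achieved by 5 values at 154 and 6 at 2, total 782; add 100 to one value (staying below 154) to reach 882.

5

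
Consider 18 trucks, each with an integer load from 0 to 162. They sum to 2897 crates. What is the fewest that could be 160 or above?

If only k of them are at least 160, the other 18 − k are at most 159, so the total is at most k·162 + (18 − k)·159.
This must reach 2897, so k·162 + (18 − k)·159 ≥ 2897, giving k ≥ 12.
Exactly 12 works: 12 values at 162 and 6 at 159 total 2898; lower one of the high values by 1 (still ≥ 160) to hit 2897.

12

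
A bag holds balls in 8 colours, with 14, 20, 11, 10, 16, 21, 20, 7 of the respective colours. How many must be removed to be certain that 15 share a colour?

99

In the worst case you take as many as possible of each colour without reaching 15: 14 + 14 + 11 + 10 + 14 + 14 + 14 + 7 = 98.
The next one must give 15 of some colour, so 98 + 1 = 99.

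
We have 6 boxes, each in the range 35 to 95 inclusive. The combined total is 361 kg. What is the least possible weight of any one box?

To make one box as small as possible, make the other 5 as large as possible.
The other 5 can take up 5 × 95 = 475 ≥ 361 − 35, so one box can sit at its floor of 35.
Achievable: one at 35 and the other 5 totalling 326, which fits since 5 × 35 ≤ 326 ≤ 5 × 95.

35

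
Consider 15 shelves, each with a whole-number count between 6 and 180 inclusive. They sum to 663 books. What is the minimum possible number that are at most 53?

Each value above 53 is at least 54, contributing at least 54 − 6 = 48 above the floor 6.
The sum exceeds the floor total 90 by 573, so at most ⌊573/48⌋ = 11 exceed 53, and at least 4 are ≤ 53.
Exactly 4 works: 4 values at 6 and 11 at 54 total 618; raise one of the low values by 45 (still ≤ 53) to hit 663.

4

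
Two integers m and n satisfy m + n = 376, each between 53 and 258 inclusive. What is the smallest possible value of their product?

mn = m(376 − m) is concave in m, so over [118, 258] it is minimized at an endpoint.
At the endpoint m = 118, n = 376 − 118 = 258, so mn = 118 × 258 = 30444.

30444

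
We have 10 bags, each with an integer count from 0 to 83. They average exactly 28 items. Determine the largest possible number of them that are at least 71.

The total is 10 × 28 = 280.
If k of the values are ≥ 71, the total is ≥ 71k + 0(10 − k).
Setting 71k + 0(10 − k) ≤ 280 gives 71k ≤ 280, so k ≤ 3.
k = 3 is achieved by 3 values at 71 and 7 at 0, total 213; add 67 to one value (staying below 71) to reach 280.

3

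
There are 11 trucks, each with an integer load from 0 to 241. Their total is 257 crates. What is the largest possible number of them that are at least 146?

If k of the values are ≥ 146, the total is ≥ 146k + 0(11 − k).
Setting 146k + 0(11 − k) ≤ 257 gives 146k ≤ 257, so k ≤ 1.
k = 1 is achieved by 1 value at 146 and 10 at 0, total 146; add 111 to one value (staying below 146) to reach 257.

1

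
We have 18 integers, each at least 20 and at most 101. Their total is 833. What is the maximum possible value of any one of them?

101

To make one integer as large as possible, make the other 17 as small as possible.
The other 17 contribute at least 17 × 20 = 340, leaving at most 833 − 340 = 493.
But each integer is capped at 101, so the maximum is 101.
Achievable: one at 101 and the other 17 totalling 732, which fits since 17 × 20 ≤ 732 ≤ 17 × 101.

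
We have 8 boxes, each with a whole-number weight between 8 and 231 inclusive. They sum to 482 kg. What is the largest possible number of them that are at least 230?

1

If k of the values are ≥ 230, the total is ≥ 230k + 8(8 − k).
Setting 230k + 8(8 − k) ≤ 482 gives 222k ≤ 418, so k ≤ 1.
k = 1 is achieved by 1 value at 230 and 7 at 8, total 286; add 196 to one value (staying below 230) to reach 482.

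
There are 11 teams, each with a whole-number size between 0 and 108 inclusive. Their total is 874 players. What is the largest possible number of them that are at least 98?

8

With k values at 98 or above and the rest at least 0, the sum is at least 0 + 98k.
Since the sum is 874, we need 98k ≤ 874, i.e. k ≤ 8.
k = 8 is achieved by 8 values at 98 and 3 at 0, total 784; add 90 to one value (staying below 98) to reach 874.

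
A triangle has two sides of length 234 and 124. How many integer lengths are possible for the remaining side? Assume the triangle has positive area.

247

The triangle inequality gives |234 − 124| < c < 234 + 124, i.e. 110 < c < 358.
So c can be any integer from 111 to 357: 247 values.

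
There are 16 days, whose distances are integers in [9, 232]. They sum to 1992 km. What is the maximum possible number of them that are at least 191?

With k values at 191 or above and the rest at least 9, the sum is at least 144 + 182k.
Since the sum is 1992, we need 182k ≤ 1848, i.e. k ≤ 10.
k = 10 is achieved by 10 values at 191 and 6 at 9, total 1964; add 28 to one value (staying below 191) to reach 1992.

10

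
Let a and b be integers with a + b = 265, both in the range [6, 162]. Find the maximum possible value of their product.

17556

With a + b fixed, ab peaks when the two are closest together.
Taking a = 132 and b = 133 (both in [6, 162]) gives ab = 17556.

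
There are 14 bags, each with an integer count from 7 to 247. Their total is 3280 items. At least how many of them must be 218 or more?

9

Suppose at most 14 − j of them reach 218; then j values are ≤ 217 and the rest ≤ 247.
The total is then ≤ 217·j + 247·(14 − j) = 3458 − 30j. For this to be ≥ 3280 we need j ≤ 5, so at least 14 − 5 = 9 must reach 218.
Exactly 9 works: 9 values at 247 and 5 at 217 total 3308; lower one of the high values by 28 (still ≥ 218) to hit 3280.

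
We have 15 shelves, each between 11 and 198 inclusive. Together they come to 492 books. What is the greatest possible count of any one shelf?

Maximizing one value means minimizing the remaining 14.
The other 14 contribute at least 14 × 11 = 154, leaving at most 492 − 154 = 338.
But each shelf is capped at 198, so the maximum is 198.
Achievable: one at 198 and the other 14 totalling 294, which fits since 14 × 11 ≤ 294 ≤ 14 × 198.

198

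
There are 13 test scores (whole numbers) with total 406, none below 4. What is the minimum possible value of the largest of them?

32

Some value must be at least ⌈406/13⌉ = 32, since 13 × 31 = 403 < 406.
Taking 10 copies of 31 and 3 copies of 32 gives exactly 406, so 32 is attained.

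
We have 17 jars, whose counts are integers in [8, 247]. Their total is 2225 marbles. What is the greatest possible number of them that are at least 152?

If k of the values are ≥ 152, the total is ≥ 152k + 8(17 − k).
Setting 152k + 8(17 − k) ≤ 2225 gives 144k ≤ 2089, so k ≤ 14.
k = 14 is achieved by 14 values at 152 and 3 at 8, total 2152; add 73 to one value (staying below 152) to reach 2225.

14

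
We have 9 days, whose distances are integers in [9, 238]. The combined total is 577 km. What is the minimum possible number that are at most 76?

2

Let j be the number exceeding 76. Then the total is ≥ 77·j + 9·(9 − j) = 81 + 68j.
So 68j ≤ 496 and j ≤ 7; hence at least 9 − 7 = 2 are ≤ 76.
Exactly 2 works: 2 values at 9 and 7 at 77 total 557; raise one of the low values by 20 (still ≤ 76) to hit 577.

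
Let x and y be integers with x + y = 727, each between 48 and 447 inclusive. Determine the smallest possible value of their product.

xy = x(727 − x) is concave in x, so over [280, 447] it is minimized at an endpoint.
At the endpoint x = 280, y = 727 − 280 = 447, so xy = 280 × 447 = 125160.

125160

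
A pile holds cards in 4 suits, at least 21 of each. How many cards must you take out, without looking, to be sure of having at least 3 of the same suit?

You could draw 2 of every suit without reaching 3 of any — 8 in all.
One more forces 3 of some suit, so 8 + 1 = 9.

9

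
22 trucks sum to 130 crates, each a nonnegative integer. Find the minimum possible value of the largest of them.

The 22 values sum to 130, so their maximum is at least ⌈130/22⌉ = 6.
Taking 2 copies of 5 and 20 copies of 6 gives exactly 130, so 6 is attained.

6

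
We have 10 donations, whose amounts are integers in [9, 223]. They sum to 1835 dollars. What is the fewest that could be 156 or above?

5

If only k of them are at least 156, the other 10 − k are at most 155, so the total is at most k·223 + (10 − k)·155.
This must reach 1835, so k·223 + (10 − k)·155 ≥ 1835, giving k ≥ 5.
Exactly 5 works: 5 values at 223 and 5 at 155 total 1890; lower one of the high values by 55 (still ≥ 156) to hit 1835.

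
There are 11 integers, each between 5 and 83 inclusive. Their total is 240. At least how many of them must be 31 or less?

Let j be the number exceeding 31. Then the total is ≥ 32·j + 5·(11 − j) = 55 + 27j.
So 27j ≤ 185 and j ≤ 6; hence at least 11 − 6 = 5 are ≤ 31.
Exactly 5 works: 5 values at 5 and 6 at 32 total 217; raise one of the low values by 23 (still ≤ 31) to hit 240.

5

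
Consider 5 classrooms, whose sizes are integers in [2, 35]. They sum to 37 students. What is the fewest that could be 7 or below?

Each value above 7 is at least 8, contributing at least 8 − 2 = 6 above the floor 2.
The sum exceeds the floor total 10 by 27, so at most ⌊27/6⌋ = 4 exceed 7, and at least 1 are ≤ 7.
Exactly 1 works: 1 value at 2 and 4 at 8 total 34; raise one of the low values by 3 (still ≤ 7) to hit 37.

1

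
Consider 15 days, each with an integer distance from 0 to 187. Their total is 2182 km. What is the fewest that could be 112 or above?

7

Each value short of 112 is at most 111, costing at least 187 − 111 = 76 against the maximum total of 2805.
We can afford to lose at most 2805 − 2182 = 623, so at most ⌊623/76⌋ = 8 fall short, and at least 7 are ≥ 112.
Exactly 7 works: 7 values at 187 and 8 at 111 total 2197; lower one of the high values by 15 (still ≥ 112) to hit 2182.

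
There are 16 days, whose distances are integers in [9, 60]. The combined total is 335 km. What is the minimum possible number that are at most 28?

Each value above 28 is at least 29, contributing at least 29 − 9 = 20 above the floor 9.
The sum exceeds the floor total 144 by 191, so at most ⌊191/20⌋ = 9 exceed 28, and at least 7 are ≤ 28.
Exactly 7 works: 7 values at 9 and 9 at 29 total 324; raise one of the low values by 11 (still ≤ 28) to hit 335.

7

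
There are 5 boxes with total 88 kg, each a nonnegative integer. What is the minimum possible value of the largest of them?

Some value must be at least ⌈88/5⌉ = 18, since 5 × 17 = 85 < 88.
Equality holds with 3 values of 18 and 2 values of 17.

18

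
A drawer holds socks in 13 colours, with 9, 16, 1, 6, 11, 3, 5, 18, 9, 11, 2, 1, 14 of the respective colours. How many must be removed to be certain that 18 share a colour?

106

In the worst case you take as many as possible of each colour without reaching 18: 9 + 16 + 1 + 6 + 11 + 3 + 5 + 17 + 9 + 11 + 2 + 1 + 14 = 105.
The next one must give 18 of some colour, so 105 + 1 = 106.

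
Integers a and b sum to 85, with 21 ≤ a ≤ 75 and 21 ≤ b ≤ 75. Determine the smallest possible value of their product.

1344

ab = a(85 − a) is concave in a, so over [21, 64] it is minimized at an endpoint.
At the endpoint a = 21, b = 85 − 21 = 64, so ab = 21 × 64 = 1344.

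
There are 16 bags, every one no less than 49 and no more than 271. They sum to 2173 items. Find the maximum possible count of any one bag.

271

Maximizing one value means minimizing the remaining 15.
The other 15 contribute at least 15 × 49 = 735, leaving at most 2173 − 735 = 1438.
But each bag is capped at 271, so the maximum is 271.
Achievable: one at 271 and the other 15 totalling 1902, which fits since 15 × 49 ≤ 1902 ≤ 15 × 271.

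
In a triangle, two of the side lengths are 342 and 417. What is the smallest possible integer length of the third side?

76

The third side must exceed |342 − 417| = 75.
The smallest integer above 75 is 76.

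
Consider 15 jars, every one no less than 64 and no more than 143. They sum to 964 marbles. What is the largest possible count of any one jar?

68

To make one jar as large as possible, make the other 14 as small as possible.
The other 14 contribute at least 14 × 64 = 896, leaving at most 964 − 896 = 68.
Since 68 ≤ 143, this is achievable: one at 68 and 14 at 64.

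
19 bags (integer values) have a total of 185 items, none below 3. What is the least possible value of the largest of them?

Some value must be at least ⌈185/19⌉ = 10, since 19 × 9 = 171 < 185.
Equality holds with 14 values of 10 and 5 values of 9.

10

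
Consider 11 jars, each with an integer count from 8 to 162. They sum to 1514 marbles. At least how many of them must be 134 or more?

2

If only k of them are at least 134, the other 11 − k are at most 133, so the total is at most k·162 + (11 − k)·133.
This must reach 1514, so k·162 + (11 − k)·133 ≥ 1514, giving k ≥ 2.
Exactly 2 works: 2 values at 162 and 9 at 133 total 1521; lower one of the high values by 7 (still ≥ 134) to hit 1514.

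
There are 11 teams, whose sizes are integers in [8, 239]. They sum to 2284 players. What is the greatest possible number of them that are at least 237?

If k of the values are ≥ 237, the total is ≥ 237k + 8(11 − k).
Setting 237k + 8(11 − k) ≤ 2284 gives 229k ≤ 2196, so k ≤ 9.
k = 9 is achieved by 9 values at 237 and 2 at 8, total 2149; add 135 to one value (staying below 237) to reach 2284.

9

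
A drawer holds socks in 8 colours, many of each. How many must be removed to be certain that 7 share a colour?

In the worst case you draw 6 of each of the 8 colours: 8 × 6 = 48.
One more forces 7 of some colour, so 48 + 1 = 49.

49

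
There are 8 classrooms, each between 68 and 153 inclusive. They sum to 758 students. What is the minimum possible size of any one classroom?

To make one classroom as small as possible, make the other 7 as large as possible.
The other 7 can take up 7 × 153 = 1071 ≥ 758 − 68, so one classroom can sit at its floor of 68.
Achievable: one at 68 and the other 7 totalling 690, which fits since 7 × 68 ≤ 690 ≤ 7 × 153.

68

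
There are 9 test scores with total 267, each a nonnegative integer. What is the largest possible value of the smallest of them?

If every one of the 9 were at least 30, the total would be at least 9 × 30 = 270 > 267.
Equality holds with 3 values of 29 and 6 values of 30.

29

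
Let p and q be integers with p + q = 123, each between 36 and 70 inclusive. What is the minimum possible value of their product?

3710

For a fixed sum, pq is smallest when p and q are as far apart as possible.
The extreme feasible split is p = 53, q = 70, giving pq = 3710.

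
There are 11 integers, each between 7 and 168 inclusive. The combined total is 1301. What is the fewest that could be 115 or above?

Suppose at most 11 − j of them reach 115; then j values are ≤ 114 and the rest ≤ 168.
The total is then ≤ 114·j + 168·(11 − j) = 1848 − 54j. For this to be ≥ 1301 we need j ≤ 10, so at least 11 − 10 = 1 must reach 115.
Exactly 1 works: 1 value at 168 and 10 at 114 total 1308; lower one of the high values by 7 (still ≥ 115) to hit 1301.

1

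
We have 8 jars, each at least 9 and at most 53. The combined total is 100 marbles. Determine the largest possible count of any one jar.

Maximizing one value means minimizing the remaining 7.
The other 7 contribute at least 7 × 9 = 63, leaving at most 100 − 63 = 37.
Since 37 ≤ 53, this is achievable: one at 37 and 7 at 9.

37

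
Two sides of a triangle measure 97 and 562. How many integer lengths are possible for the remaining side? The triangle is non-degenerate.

193

The triangle inequality gives |97 − 562| < c < 97 + 562, i.e. 465 < c < 659.
So c can be any integer from 466 to 658: 193 values.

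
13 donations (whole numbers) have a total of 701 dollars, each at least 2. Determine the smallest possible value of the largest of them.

The 13 values sum to 701, so their maximum is at least ⌈701/13⌉ = 54.
Taking 1 copy of 53 and 12 copies of 54 gives exactly 701, so 54 is attained.

54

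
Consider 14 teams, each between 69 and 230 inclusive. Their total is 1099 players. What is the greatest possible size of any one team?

202

To make one team as large as possible, make the other 13 as small as possible.
The other 13 contribute at least 13 × 69 = 897, leaving at most 1099 − 897 = 202.
Since 202 ≤ 230, this is achievable: one at 202 and 13 at 69.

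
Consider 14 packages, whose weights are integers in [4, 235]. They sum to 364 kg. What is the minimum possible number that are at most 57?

9

Let j be the number exceeding 57. Then the total is ≥ 58·j + 4·(14 − j) = 56 + 54j.
So 54j ≤ 308 and j ≤ 5; hence at least 14 − 5 = 9 are ≤ 57.
Exactly 9 works: 9 values at 4 and 5 at 58 total 326; raise one of the low values by 38 (still ≤ 57) to hit 364.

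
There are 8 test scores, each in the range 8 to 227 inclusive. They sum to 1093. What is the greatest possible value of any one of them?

227

Maximizing one value means minimizing the remaining 7.
The other 7 contribute at least 7 × 8 = 56, leaving at most 1093 − 56 = 1037.
But each score is capped at 227, so the maximum is 227.
Achievable: one at 227 and the other 7 totalling 866, which fits since 7 × 8 ≤ 866 ≤ 7 × 227.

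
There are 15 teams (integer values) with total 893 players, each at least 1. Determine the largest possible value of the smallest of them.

The average is 893/15 < 60, so some value is ≤ 59.
Equality holds with 7 values of 59 and 8 values of 60.

59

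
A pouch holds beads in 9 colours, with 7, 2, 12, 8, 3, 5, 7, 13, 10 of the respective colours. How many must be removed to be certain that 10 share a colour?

In the worst case you take as many as possible of each colour without reaching 10: 7 + 2 + 9 + 8 + 3 + 5 + 7 + 9 + 9 = 59.
The next one must give 10 of some colour, so 59 + 1 = 60.

60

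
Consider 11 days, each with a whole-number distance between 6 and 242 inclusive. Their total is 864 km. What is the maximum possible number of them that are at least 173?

If k of the values are ≥ 173, the total is ≥ 173k + 6(11 − k).
Setting 173k + 6(11 − k) ≤ 864 gives 167k ≤ 798, so k ≤ 4.
k = 4 is achieved by 4 values at 173 and 7 at 6, total 734; add 130 to one value (staying below 173) to reach 864.

4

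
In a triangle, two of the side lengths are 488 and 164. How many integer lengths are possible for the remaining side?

The triangle inequality gives |488 − 164| < c < 488 + 164, i.e. 324 < c < 652.
So c can be any integer from 325 to 651: 327 values.

327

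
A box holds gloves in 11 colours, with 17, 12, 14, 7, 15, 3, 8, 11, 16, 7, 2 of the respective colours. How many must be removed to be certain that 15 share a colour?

107

In the worst case you take as many as possible of each colour without reaching 15: 14 + 12 + 14 + 7 + 14 + 3 + 8 + 11 + 14 + 7 + 2 = 106.
The next one must give 15 of some colour, so 106 + 1 = 107.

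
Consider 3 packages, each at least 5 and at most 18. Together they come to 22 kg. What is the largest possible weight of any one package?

To make one package as large as possible, make the other 2 as small as possible.
The other 2 contribute at least 2 × 5 = 10, leaving at most 22 − 10 = 12.
Since 12 ≤ 18, this is achievable: one at 12 and 2 at 5.

12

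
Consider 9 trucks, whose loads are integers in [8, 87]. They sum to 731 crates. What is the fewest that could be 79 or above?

Suppose at most 9 − j of them reach 79; then j values are ≤ 78 and the rest ≤ 87.
The total is then ≤ 78·j + 87·(9 − j) = 783 − 9j. For this to be ≥ 731 we need j ≤ 5, so at least 9 − 5 = 4 must reach 79.
Exactly 4 works: 4 values at 87 and 5 at 78 total 738; lower one of the high values by 7 (still ≥ 79) to hit 731.

4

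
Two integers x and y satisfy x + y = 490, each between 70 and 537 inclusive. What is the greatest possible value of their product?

60025

xy = x(490 − x) is maximized when x is as near 490/2 as the bounds allow.
Taking x = 245 and y = 245 (both in [70, 537]) gives xy = 60025.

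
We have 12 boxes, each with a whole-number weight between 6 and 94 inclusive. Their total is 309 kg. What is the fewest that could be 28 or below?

2

Each value above 28 is at least 29, contributing at least 29 − 6 = 23 above the floor 6.
The sum exceeds the floor total 72 by 237, so at most ⌊237/23⌋ = 10 exceed 28, and at least 2 are ≤ 28.
Exactly 2 works: 2 values at 6 and 10 at 29 total 302; raise one of the low values by 7 (still ≤ 28) to hit 309.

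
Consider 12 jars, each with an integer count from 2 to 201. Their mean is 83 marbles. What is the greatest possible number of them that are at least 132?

The total is 12 × 83 = 996.
If k of the values are ≥ 132, the total is ≥ 132k + 2(12 − k).
Setting 132k + 2(12 − k) ≤ 996 gives 130k ≤ 972, so k ≤ 7.
k = 7 is achieved by 7 values at 132 and 5 at 2, total 934; add 62 to one value (staying below 132) to reach 996.

7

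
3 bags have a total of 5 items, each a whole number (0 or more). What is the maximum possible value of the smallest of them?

1

The average is 5/3 < 2, so some value is ≤ 1.
Equality holds with 1 value of 1 and 2 values of 2.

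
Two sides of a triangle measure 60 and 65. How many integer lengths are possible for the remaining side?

The triangle inequality gives |60 − 65| < c < 60 + 65, i.e. 5 < c < 125.
So c can be any integer from 6 to 124: 119 values.

119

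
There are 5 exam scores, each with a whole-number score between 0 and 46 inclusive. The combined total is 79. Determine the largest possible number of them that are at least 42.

1

With k values at 42 or above and the rest at least 0, the sum is at least 0 + 42k.
Since the sum is 79, we need 42k ≤ 79, i.e. k ≤ 1.
k = 1 is achieved by 1 value at 42 and 4 at 0, total 42; add 37 to one value (staying below 42) to reach 79.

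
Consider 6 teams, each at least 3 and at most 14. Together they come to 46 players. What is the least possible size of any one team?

To make one team as small as possible, make the other 5 as large as possible.
The other 5 can take up 5 × 14 = 70 ≥ 46 − 3, so one team can sit at its floor of 3.
Achievable: one at 3 and the other 5 totalling 43, which fits since 5 × 3 ≤ 43 ≤ 5 × 14.

3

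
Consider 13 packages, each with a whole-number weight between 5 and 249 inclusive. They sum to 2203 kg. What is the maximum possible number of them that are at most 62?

5

Suppose k of them are at most 62. Those contribute at most 62 each and the rest at most 249 each.
So the total is at most 62k + 249(13 − k) = 3237 − 187k. This must still be ≥ 2203, so k ≤ 5.
k = 5 is achieved by 5 values at 62 and 8 at 249, total 2302; lower one of the 249's by 99 (still > 62) to reach 2203.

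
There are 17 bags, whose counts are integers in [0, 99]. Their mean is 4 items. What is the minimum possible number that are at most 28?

15

The total is 17 × 4 = 68.
If only k of them are at most 28, the other 17 − k are at least 29, so the total is at least (17 − k)·29 + k·0.
This is ≤ 68, so (17 − k)·29 + 0k ≤ 68, which gives k ≥ 15.
Exactly 15 works: 15 values at 0 and 2 at 29 total 58; raise one of the low values by 10 (still ≤ 28) to hit 68.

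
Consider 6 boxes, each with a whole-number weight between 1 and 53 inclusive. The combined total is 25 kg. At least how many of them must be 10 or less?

5

Let j be the number exceeding 10. Then the total is ≥ 11·j + 1·(6 − j) = 6 + 10j.
So 10j ≤ 19 and j ≤ 1; hence at least 6 − 1 = 5 are ≤ 10.
Exactly 5 works: 5 values at 1 and 1 at 11 total 16; raise one of the low values by 9 (still ≤ 10) to hit 25.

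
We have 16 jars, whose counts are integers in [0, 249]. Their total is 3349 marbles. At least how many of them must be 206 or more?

2

If only k of them are at least 206, the other 16 − k are at most 205, so the total is at most k·249 + (16 − k)·205.
This must reach 3349, so k·249 + (16 − k)·205 ≥ 3349, giving k ≥ 2.
Exactly 2 works: 2 values at 249 and 14 at 205 total 3368; lower one of the high values by 19 (still ≥ 206) to hit 3349.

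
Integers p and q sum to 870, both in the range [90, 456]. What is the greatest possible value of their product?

189225

pq = p(870 − p) is maximized when p is as near 870/2 as the bounds allow.
Taking p = 435 and q = 435 (both in [90, 456]) gives pq = 189225.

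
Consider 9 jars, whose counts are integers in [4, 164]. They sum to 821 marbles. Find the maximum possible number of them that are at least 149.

If k of the values are ≥ 149, the total is ≥ 149k + 4(9 − k).
Setting 149k + 4(9 − k) ≤ 821 gives 145k ≤ 785, so k ≤ 5.
k = 5 is achieved by 5 values at 149 and 4 at 4, total 761; add 60 to one value (staying below 149) to reach 821.

5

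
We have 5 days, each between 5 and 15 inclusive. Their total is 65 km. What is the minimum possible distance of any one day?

Minimizing one value means maximizing the remaining 4.
The other 4 contribute at most 4 × 15 = 60, leaving at least 65 − 60 = 5.
Since 5 ≥ 5, this is achievable: one at 5 and 4 at 15.

5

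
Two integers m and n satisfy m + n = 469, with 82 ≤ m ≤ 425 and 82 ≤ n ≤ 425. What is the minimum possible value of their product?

mn = m(469 − m) is concave in m, so over [82, 387] it is minimized at an endpoint.
The extreme feasible split is m = 82, n = 387, giving mn = 31734.

31734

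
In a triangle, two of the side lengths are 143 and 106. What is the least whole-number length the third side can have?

38

The third side must exceed |143 − 106| = 37.
The smallest integer above 37 is 38.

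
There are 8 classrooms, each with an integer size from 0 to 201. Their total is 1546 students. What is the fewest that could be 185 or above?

If only k of them are at least 185, the other 8 − k are at most 184, so the total is at most k·201 + (8 − k)·184.
This must reach 1546, so k·201 + (8 − k)·184 ≥ 1546, giving k ≥ 5.
Exactly 5 works: 5 values at 201 and 3 at 184 total 1557; lower one of the high values by 11 (still ≥ 185) to hit 1546.

5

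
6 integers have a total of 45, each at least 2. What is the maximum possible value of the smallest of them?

7

If every one of the 6 were at least 8, the total would be at least 6 × 8 = 48 > 45.
Achievable: 3 of them at 7 and 3 at 8 total 45.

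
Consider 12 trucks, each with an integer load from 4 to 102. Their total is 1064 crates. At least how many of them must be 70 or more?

Suppose at most 12 − j of them reach 70; then j values are ≤ 69 and the rest ≤ 102.
The total is then ≤ 69·j + 102·(12 − j) = 1224 − 33j. For this to be ≥ 1064 we need j ≤ 4, so at least 12 − 4 = 8 must reach 70.
Exactly 8 works: 8 values at 102 and 4 at 69 total 1092; lower one of the high values by 28 (still ≥ 70) to hit 1064.

8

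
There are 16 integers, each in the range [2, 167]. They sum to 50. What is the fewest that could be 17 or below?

15

If only k of them are at most 17, the other 16 − k are at least 18, so the total is at least (16 − k)·18 + k·2.
This is ≤ 50, so (16 − k)·18 + 2k ≤ 50, which gives k ≥ 15.
Exactly 15 works: 15 values at 2 and 1 at 18 total 48; raise one of the low values by 2 (still ≤ 17) to hit 50.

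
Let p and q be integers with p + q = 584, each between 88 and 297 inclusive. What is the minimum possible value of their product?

Since p + q is fixed, pushing one of them to its bound minimizes the product.
The extreme feasible split is p = 287, q = 297, giving pq = 85239.

85239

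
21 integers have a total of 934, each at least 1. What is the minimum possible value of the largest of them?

45

The average is 934/21 > 44, so not all 21 can be 44 or less; the largest is ≥ 45.
Achievable: 10 of them at 45 and 11 at 44 total 934.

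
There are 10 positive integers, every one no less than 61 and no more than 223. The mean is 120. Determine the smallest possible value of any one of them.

61

Minimizing one value means maximizing the remaining 9.
The total is 10 × 120 = 1200.
The other 9 can take up 9 × 223 = 2007 ≥ 1200 − 61, so one integer can sit at its floor of 61.
Achievable: one at 61 and the other 9 totalling 1139, which fits since 9 × 61 ≤ 1139 ≤ 9 × 223.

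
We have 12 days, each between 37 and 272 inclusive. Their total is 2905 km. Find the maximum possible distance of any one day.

Maximizing one value means minimizing the remaining 11.
The other 11 contribute at least 11 × 37 = 407, leaving at most 2905 − 407 = 2498.
But each day is capped at 272, so the maximum is 272.
Achievable: one at 272 and the other 11 totalling 2633, which fits since 11 × 37 ≤ 2633 ≤ 11 × 272.

272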